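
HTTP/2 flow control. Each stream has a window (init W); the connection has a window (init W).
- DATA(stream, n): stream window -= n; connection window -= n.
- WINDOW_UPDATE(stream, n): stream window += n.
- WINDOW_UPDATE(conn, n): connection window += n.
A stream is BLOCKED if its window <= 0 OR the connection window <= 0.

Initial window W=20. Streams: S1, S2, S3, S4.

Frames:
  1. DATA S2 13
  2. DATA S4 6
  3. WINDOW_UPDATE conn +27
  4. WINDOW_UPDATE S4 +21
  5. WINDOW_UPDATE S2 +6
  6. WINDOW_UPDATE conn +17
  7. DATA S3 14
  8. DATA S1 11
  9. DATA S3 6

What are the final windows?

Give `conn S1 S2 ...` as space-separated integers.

Answer: 14 9 13 0 35

Derivation:
Op 1: conn=7 S1=20 S2=7 S3=20 S4=20 blocked=[]
Op 2: conn=1 S1=20 S2=7 S3=20 S4=14 blocked=[]
Op 3: conn=28 S1=20 S2=7 S3=20 S4=14 blocked=[]
Op 4: conn=28 S1=20 S2=7 S3=20 S4=35 blocked=[]
Op 5: conn=28 S1=20 S2=13 S3=20 S4=35 blocked=[]
Op 6: conn=45 S1=20 S2=13 S3=20 S4=35 blocked=[]
Op 7: conn=31 S1=20 S2=13 S3=6 S4=35 blocked=[]
Op 8: conn=20 S1=9 S2=13 S3=6 S4=35 blocked=[]
Op 9: conn=14 S1=9 S2=13 S3=0 S4=35 blocked=[3]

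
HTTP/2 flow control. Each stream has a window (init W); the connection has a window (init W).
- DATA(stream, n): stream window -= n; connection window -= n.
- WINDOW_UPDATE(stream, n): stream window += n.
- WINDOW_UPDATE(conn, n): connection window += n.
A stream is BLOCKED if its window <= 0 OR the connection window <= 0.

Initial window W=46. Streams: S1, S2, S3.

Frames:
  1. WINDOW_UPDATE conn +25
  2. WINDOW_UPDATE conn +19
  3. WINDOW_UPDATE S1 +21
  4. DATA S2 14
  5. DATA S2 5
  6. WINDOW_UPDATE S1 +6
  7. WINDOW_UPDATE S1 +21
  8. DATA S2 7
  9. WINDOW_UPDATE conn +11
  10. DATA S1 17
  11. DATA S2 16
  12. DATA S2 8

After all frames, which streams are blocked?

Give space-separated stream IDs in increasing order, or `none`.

Op 1: conn=71 S1=46 S2=46 S3=46 blocked=[]
Op 2: conn=90 S1=46 S2=46 S3=46 blocked=[]
Op 3: conn=90 S1=67 S2=46 S3=46 blocked=[]
Op 4: conn=76 S1=67 S2=32 S3=46 blocked=[]
Op 5: conn=71 S1=67 S2=27 S3=46 blocked=[]
Op 6: conn=71 S1=73 S2=27 S3=46 blocked=[]
Op 7: conn=71 S1=94 S2=27 S3=46 blocked=[]
Op 8: conn=64 S1=94 S2=20 S3=46 blocked=[]
Op 9: conn=75 S1=94 S2=20 S3=46 blocked=[]
Op 10: conn=58 S1=77 S2=20 S3=46 blocked=[]
Op 11: conn=42 S1=77 S2=4 S3=46 blocked=[]
Op 12: conn=34 S1=77 S2=-4 S3=46 blocked=[2]

Answer: S2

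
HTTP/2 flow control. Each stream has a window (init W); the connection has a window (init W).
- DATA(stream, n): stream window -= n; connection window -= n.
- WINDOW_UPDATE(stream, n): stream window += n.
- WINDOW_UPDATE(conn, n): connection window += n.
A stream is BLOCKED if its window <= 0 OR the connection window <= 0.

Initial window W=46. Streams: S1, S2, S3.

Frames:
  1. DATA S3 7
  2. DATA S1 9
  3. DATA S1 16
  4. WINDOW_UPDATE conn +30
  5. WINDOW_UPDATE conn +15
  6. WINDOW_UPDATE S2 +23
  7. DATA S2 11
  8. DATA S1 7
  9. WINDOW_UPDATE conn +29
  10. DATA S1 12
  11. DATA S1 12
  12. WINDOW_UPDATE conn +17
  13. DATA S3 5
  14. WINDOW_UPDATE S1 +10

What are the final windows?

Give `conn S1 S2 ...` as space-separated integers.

Answer: 58 0 58 34

Derivation:
Op 1: conn=39 S1=46 S2=46 S3=39 blocked=[]
Op 2: conn=30 S1=37 S2=46 S3=39 blocked=[]
Op 3: conn=14 S1=21 S2=46 S3=39 blocked=[]
Op 4: conn=44 S1=21 S2=46 S3=39 blocked=[]
Op 5: conn=59 S1=21 S2=46 S3=39 blocked=[]
Op 6: conn=59 S1=21 S2=69 S3=39 blocked=[]
Op 7: conn=48 S1=21 S2=58 S3=39 blocked=[]
Op 8: conn=41 S1=14 S2=58 S3=39 blocked=[]
Op 9: conn=70 S1=14 S2=58 S3=39 blocked=[]
Op 10: conn=58 S1=2 S2=58 S3=39 blocked=[]
Op 11: conn=46 S1=-10 S2=58 S3=39 blocked=[1]
Op 12: conn=63 S1=-10 S2=58 S3=39 blocked=[1]
Op 13: conn=58 S1=-10 S2=58 S3=34 blocked=[1]
Op 14: conn=58 S1=0 S2=58 S3=34 blocked=[1]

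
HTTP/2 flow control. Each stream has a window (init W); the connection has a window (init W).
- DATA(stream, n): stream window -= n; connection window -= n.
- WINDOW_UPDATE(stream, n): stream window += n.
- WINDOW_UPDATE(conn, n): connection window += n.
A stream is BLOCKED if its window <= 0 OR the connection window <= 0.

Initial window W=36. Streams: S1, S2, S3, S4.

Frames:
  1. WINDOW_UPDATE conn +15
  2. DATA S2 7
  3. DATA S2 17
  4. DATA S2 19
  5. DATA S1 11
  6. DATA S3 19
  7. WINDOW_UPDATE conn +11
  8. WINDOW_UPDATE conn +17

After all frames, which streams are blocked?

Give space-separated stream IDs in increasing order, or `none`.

Op 1: conn=51 S1=36 S2=36 S3=36 S4=36 blocked=[]
Op 2: conn=44 S1=36 S2=29 S3=36 S4=36 blocked=[]
Op 3: conn=27 S1=36 S2=12 S3=36 S4=36 blocked=[]
Op 4: conn=8 S1=36 S2=-7 S3=36 S4=36 blocked=[2]
Op 5: conn=-3 S1=25 S2=-7 S3=36 S4=36 blocked=[1, 2, 3, 4]
Op 6: conn=-22 S1=25 S2=-7 S3=17 S4=36 blocked=[1, 2, 3, 4]
Op 7: conn=-11 S1=25 S2=-7 S3=17 S4=36 blocked=[1, 2, 3, 4]
Op 8: conn=6 S1=25 S2=-7 S3=17 S4=36 blocked=[2]

Answer: S2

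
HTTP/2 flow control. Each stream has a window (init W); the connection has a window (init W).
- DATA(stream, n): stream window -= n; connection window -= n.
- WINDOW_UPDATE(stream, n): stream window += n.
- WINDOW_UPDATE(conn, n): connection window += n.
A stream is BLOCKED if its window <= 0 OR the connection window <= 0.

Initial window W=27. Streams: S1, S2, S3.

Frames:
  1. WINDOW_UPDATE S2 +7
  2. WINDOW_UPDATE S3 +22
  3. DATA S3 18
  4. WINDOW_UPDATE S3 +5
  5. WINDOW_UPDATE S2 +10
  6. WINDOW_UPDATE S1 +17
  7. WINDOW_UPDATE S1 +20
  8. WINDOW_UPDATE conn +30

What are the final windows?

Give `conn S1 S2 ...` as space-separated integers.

Op 1: conn=27 S1=27 S2=34 S3=27 blocked=[]
Op 2: conn=27 S1=27 S2=34 S3=49 blocked=[]
Op 3: conn=9 S1=27 S2=34 S3=31 blocked=[]
Op 4: conn=9 S1=27 S2=34 S3=36 blocked=[]
Op 5: conn=9 S1=27 S2=44 S3=36 blocked=[]
Op 6: conn=9 S1=44 S2=44 S3=36 blocked=[]
Op 7: conn=9 S1=64 S2=44 S3=36 blocked=[]
Op 8: conn=39 S1=64 S2=44 S3=36 blocked=[]

Answer: 39 64 44 36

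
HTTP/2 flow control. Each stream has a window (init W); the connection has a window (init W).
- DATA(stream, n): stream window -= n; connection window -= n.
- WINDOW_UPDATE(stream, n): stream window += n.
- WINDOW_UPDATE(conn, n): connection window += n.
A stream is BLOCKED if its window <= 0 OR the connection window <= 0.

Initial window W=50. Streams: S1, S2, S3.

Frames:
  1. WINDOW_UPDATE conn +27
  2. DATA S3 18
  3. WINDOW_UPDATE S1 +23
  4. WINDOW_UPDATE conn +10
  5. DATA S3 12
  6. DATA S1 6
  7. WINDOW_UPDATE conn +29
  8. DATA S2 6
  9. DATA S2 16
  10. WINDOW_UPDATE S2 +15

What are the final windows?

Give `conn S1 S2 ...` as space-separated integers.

Op 1: conn=77 S1=50 S2=50 S3=50 blocked=[]
Op 2: conn=59 S1=50 S2=50 S3=32 blocked=[]
Op 3: conn=59 S1=73 S2=50 S3=32 blocked=[]
Op 4: conn=69 S1=73 S2=50 S3=32 blocked=[]
Op 5: conn=57 S1=73 S2=50 S3=20 blocked=[]
Op 6: conn=51 S1=67 S2=50 S3=20 blocked=[]
Op 7: conn=80 S1=67 S2=50 S3=20 blocked=[]
Op 8: conn=74 S1=67 S2=44 S3=20 blocked=[]
Op 9: conn=58 S1=67 S2=28 S3=20 blocked=[]
Op 10: conn=58 S1=67 S2=43 S3=20 blocked=[]

Answer: 58 67 43 20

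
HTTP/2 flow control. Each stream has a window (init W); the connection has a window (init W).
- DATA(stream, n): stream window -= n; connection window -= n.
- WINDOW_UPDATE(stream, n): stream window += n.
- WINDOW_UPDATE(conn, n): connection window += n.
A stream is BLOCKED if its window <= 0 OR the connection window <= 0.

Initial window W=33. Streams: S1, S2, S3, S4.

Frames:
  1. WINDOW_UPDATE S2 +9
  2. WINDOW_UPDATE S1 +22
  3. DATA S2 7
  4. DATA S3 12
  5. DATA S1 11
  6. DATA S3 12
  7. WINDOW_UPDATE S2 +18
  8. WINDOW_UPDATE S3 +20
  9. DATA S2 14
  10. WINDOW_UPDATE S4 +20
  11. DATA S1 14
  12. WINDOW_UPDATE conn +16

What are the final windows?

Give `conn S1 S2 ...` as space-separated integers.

Op 1: conn=33 S1=33 S2=42 S3=33 S4=33 blocked=[]
Op 2: conn=33 S1=55 S2=42 S3=33 S4=33 blocked=[]
Op 3: conn=26 S1=55 S2=35 S3=33 S4=33 blocked=[]
Op 4: conn=14 S1=55 S2=35 S3=21 S4=33 blocked=[]
Op 5: conn=3 S1=44 S2=35 S3=21 S4=33 blocked=[]
Op 6: conn=-9 S1=44 S2=35 S3=9 S4=33 blocked=[1, 2, 3, 4]
Op 7: conn=-9 S1=44 S2=53 S3=9 S4=33 blocked=[1, 2, 3, 4]
Op 8: conn=-9 S1=44 S2=53 S3=29 S4=33 blocked=[1, 2, 3, 4]
Op 9: conn=-23 S1=44 S2=39 S3=29 S4=33 blocked=[1, 2, 3, 4]
Op 10: conn=-23 S1=44 S2=39 S3=29 S4=53 blocked=[1, 2, 3, 4]
Op 11: conn=-37 S1=30 S2=39 S3=29 S4=53 blocked=[1, 2, 3, 4]
Op 12: conn=-21 S1=30 S2=39 S3=29 S4=53 blocked=[1, 2, 3, 4]

Answer: -21 30 39 29 53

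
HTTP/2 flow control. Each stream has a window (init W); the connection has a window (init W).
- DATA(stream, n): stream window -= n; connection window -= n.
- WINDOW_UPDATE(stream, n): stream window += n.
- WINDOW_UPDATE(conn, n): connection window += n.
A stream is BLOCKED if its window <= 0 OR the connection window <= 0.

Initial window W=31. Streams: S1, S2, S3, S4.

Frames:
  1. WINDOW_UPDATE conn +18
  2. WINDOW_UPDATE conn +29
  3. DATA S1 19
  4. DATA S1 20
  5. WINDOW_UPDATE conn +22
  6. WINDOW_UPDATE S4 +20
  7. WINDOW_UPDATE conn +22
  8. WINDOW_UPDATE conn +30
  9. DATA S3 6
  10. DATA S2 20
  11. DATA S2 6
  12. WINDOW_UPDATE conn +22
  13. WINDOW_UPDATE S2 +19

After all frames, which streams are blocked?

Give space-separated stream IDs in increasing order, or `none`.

Answer: S1

Derivation:
Op 1: conn=49 S1=31 S2=31 S3=31 S4=31 blocked=[]
Op 2: conn=78 S1=31 S2=31 S3=31 S4=31 blocked=[]
Op 3: conn=59 S1=12 S2=31 S3=31 S4=31 blocked=[]
Op 4: conn=39 S1=-8 S2=31 S3=31 S4=31 blocked=[1]
Op 5: conn=61 S1=-8 S2=31 S3=31 S4=31 blocked=[1]
Op 6: conn=61 S1=-8 S2=31 S3=31 S4=51 blocked=[1]
Op 7: conn=83 S1=-8 S2=31 S3=31 S4=51 blocked=[1]
Op 8: conn=113 S1=-8 S2=31 S3=31 S4=51 blocked=[1]
Op 9: conn=107 S1=-8 S2=31 S3=25 S4=51 blocked=[1]
Op 10: conn=87 S1=-8 S2=11 S3=25 S4=51 blocked=[1]
Op 11: conn=81 S1=-8 S2=5 S3=25 S4=51 blocked=[1]
Op 12: conn=103 S1=-8 S2=5 S3=25 S4=51 blocked=[1]
Op 13: conn=103 S1=-8 S2=24 S3=25 S4=51 blocked=[1]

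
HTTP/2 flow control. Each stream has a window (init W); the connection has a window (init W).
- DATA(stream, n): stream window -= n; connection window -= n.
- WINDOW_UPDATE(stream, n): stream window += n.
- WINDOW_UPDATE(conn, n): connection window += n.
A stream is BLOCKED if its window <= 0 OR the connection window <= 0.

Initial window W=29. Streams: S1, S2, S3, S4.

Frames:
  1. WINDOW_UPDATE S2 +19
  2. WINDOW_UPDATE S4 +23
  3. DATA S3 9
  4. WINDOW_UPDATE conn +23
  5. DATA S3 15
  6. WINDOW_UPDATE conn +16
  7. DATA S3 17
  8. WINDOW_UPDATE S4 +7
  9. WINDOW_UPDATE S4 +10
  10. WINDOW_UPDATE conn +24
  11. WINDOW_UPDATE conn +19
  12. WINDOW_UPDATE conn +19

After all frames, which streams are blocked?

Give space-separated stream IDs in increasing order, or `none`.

Answer: S3

Derivation:
Op 1: conn=29 S1=29 S2=48 S3=29 S4=29 blocked=[]
Op 2: conn=29 S1=29 S2=48 S3=29 S4=52 blocked=[]
Op 3: conn=20 S1=29 S2=48 S3=20 S4=52 blocked=[]
Op 4: conn=43 S1=29 S2=48 S3=20 S4=52 blocked=[]
Op 5: conn=28 S1=29 S2=48 S3=5 S4=52 blocked=[]
Op 6: conn=44 S1=29 S2=48 S3=5 S4=52 blocked=[]
Op 7: conn=27 S1=29 S2=48 S3=-12 S4=52 blocked=[3]
Op 8: conn=27 S1=29 S2=48 S3=-12 S4=59 blocked=[3]
Op 9: conn=27 S1=29 S2=48 S3=-12 S4=69 blocked=[3]
Op 10: conn=51 S1=29 S2=48 S3=-12 S4=69 blocked=[3]
Op 11: conn=70 S1=29 S2=48 S3=-12 S4=69 blocked=[3]
Op 12: conn=89 S1=29 S2=48 S3=-12 S4=69 blocked=[3]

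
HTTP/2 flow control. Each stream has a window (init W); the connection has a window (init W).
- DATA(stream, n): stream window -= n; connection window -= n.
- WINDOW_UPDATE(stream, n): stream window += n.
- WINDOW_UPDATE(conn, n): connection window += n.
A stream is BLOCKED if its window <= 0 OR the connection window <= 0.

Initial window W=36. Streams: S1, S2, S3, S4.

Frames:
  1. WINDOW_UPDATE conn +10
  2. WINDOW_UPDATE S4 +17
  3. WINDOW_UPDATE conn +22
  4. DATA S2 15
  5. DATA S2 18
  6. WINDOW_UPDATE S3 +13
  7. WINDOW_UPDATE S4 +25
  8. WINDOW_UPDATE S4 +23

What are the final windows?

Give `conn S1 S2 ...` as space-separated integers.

Answer: 35 36 3 49 101

Derivation:
Op 1: conn=46 S1=36 S2=36 S3=36 S4=36 blocked=[]
Op 2: conn=46 S1=36 S2=36 S3=36 S4=53 blocked=[]
Op 3: conn=68 S1=36 S2=36 S3=36 S4=53 blocked=[]
Op 4: conn=53 S1=36 S2=21 S3=36 S4=53 blocked=[]
Op 5: conn=35 S1=36 S2=3 S3=36 S4=53 blocked=[]
Op 6: conn=35 S1=36 S2=3 S3=49 S4=53 blocked=[]
Op 7: conn=35 S1=36 S2=3 S3=49 S4=78 blocked=[]
Op 8: conn=35 S1=36 S2=3 S3=49 S4=101 blocked=[]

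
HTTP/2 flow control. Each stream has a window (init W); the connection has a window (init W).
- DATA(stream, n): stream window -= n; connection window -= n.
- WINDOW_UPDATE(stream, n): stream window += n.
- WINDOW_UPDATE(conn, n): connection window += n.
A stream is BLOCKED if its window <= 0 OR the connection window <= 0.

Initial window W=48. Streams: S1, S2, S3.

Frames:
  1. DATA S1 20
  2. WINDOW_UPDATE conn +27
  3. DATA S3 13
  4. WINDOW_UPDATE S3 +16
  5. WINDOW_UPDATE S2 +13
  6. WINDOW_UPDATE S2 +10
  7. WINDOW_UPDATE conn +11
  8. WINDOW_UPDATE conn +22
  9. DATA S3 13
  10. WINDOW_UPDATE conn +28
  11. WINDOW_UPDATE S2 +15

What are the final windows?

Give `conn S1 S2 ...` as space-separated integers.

Answer: 90 28 86 38

Derivation:
Op 1: conn=28 S1=28 S2=48 S3=48 blocked=[]
Op 2: conn=55 S1=28 S2=48 S3=48 blocked=[]
Op 3: conn=42 S1=28 S2=48 S3=35 blocked=[]
Op 4: conn=42 S1=28 S2=48 S3=51 blocked=[]
Op 5: conn=42 S1=28 S2=61 S3=51 blocked=[]
Op 6: conn=42 S1=28 S2=71 S3=51 blocked=[]
Op 7: conn=53 S1=28 S2=71 S3=51 blocked=[]
Op 8: conn=75 S1=28 S2=71 S3=51 blocked=[]
Op 9: conn=62 S1=28 S2=71 S3=38 blocked=[]
Op 10: conn=90 S1=28 S2=71 S3=38 blocked=[]
Op 11: conn=90 S1=28 S2=86 S3=38 blocked=[]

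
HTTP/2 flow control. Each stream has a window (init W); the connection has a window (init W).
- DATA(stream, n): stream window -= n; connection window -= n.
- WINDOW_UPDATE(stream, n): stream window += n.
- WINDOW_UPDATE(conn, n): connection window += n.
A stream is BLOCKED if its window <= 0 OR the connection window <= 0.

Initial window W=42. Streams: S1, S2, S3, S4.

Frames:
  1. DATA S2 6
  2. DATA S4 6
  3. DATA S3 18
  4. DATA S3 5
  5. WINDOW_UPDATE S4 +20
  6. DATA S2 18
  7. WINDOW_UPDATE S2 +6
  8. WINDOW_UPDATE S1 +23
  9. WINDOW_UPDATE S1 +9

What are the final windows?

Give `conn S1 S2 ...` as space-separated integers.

Op 1: conn=36 S1=42 S2=36 S3=42 S4=42 blocked=[]
Op 2: conn=30 S1=42 S2=36 S3=42 S4=36 blocked=[]
Op 3: conn=12 S1=42 S2=36 S3=24 S4=36 blocked=[]
Op 4: conn=7 S1=42 S2=36 S3=19 S4=36 blocked=[]
Op 5: conn=7 S1=42 S2=36 S3=19 S4=56 blocked=[]
Op 6: conn=-11 S1=42 S2=18 S3=19 S4=56 blocked=[1, 2, 3, 4]
Op 7: conn=-11 S1=42 S2=24 S3=19 S4=56 blocked=[1, 2, 3, 4]
Op 8: conn=-11 S1=65 S2=24 S3=19 S4=56 blocked=[1, 2, 3, 4]
Op 9: conn=-11 S1=74 S2=24 S3=19 S4=56 blocked=[1, 2, 3, 4]

Answer: -11 74 24 19 56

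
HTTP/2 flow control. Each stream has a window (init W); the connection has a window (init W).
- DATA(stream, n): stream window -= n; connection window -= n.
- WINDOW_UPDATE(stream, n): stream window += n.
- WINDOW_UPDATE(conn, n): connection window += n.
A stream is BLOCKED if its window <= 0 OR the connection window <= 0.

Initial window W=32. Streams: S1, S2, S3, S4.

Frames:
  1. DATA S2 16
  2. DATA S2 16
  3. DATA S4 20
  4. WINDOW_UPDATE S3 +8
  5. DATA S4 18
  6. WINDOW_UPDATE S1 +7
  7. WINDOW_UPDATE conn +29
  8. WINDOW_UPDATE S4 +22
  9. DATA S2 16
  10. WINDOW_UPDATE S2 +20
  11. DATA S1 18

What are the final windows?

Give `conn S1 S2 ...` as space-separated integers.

Answer: -43 21 4 40 16

Derivation:
Op 1: conn=16 S1=32 S2=16 S3=32 S4=32 blocked=[]
Op 2: conn=0 S1=32 S2=0 S3=32 S4=32 blocked=[1, 2, 3, 4]
Op 3: conn=-20 S1=32 S2=0 S3=32 S4=12 blocked=[1, 2, 3, 4]
Op 4: conn=-20 S1=32 S2=0 S3=40 S4=12 blocked=[1, 2, 3, 4]
Op 5: conn=-38 S1=32 S2=0 S3=40 S4=-6 blocked=[1, 2, 3, 4]
Op 6: conn=-38 S1=39 S2=0 S3=40 S4=-6 blocked=[1, 2, 3, 4]
Op 7: conn=-9 S1=39 S2=0 S3=40 S4=-6 blocked=[1, 2, 3, 4]
Op 8: conn=-9 S1=39 S2=0 S3=40 S4=16 blocked=[1, 2, 3, 4]
Op 9: conn=-25 S1=39 S2=-16 S3=40 S4=16 blocked=[1, 2, 3, 4]
Op 10: conn=-25 S1=39 S2=4 S3=40 S4=16 blocked=[1, 2, 3, 4]
Op 11: conn=-43 S1=21 S2=4 S3=40 S4=16 blocked=[1, 2, 3, 4]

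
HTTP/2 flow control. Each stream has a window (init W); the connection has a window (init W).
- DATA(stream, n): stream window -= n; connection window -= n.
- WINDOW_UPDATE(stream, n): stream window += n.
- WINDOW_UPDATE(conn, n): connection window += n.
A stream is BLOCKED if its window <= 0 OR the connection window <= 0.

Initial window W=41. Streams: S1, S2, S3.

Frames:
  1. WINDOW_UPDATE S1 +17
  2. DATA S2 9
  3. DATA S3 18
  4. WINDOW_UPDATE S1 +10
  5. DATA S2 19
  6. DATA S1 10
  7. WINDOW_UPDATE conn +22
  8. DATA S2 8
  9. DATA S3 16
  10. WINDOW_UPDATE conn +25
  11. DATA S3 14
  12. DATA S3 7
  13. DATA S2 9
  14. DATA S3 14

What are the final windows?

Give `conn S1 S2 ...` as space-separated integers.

Answer: -36 58 -4 -28

Derivation:
Op 1: conn=41 S1=58 S2=41 S3=41 blocked=[]
Op 2: conn=32 S1=58 S2=32 S3=41 blocked=[]
Op 3: conn=14 S1=58 S2=32 S3=23 blocked=[]
Op 4: conn=14 S1=68 S2=32 S3=23 blocked=[]
Op 5: conn=-5 S1=68 S2=13 S3=23 blocked=[1, 2, 3]
Op 6: conn=-15 S1=58 S2=13 S3=23 blocked=[1, 2, 3]
Op 7: conn=7 S1=58 S2=13 S3=23 blocked=[]
Op 8: conn=-1 S1=58 S2=5 S3=23 blocked=[1, 2, 3]
Op 9: conn=-17 S1=58 S2=5 S3=7 blocked=[1, 2, 3]
Op 10: conn=8 S1=58 S2=5 S3=7 blocked=[]
Op 11: conn=-6 S1=58 S2=5 S3=-7 blocked=[1, 2, 3]
Op 12: conn=-13 S1=58 S2=5 S3=-14 blocked=[1, 2, 3]
Op 13: conn=-22 S1=58 S2=-4 S3=-14 blocked=[1, 2, 3]
Op 14: conn=-36 S1=58 S2=-4 S3=-28 blocked=[1, 2, 3]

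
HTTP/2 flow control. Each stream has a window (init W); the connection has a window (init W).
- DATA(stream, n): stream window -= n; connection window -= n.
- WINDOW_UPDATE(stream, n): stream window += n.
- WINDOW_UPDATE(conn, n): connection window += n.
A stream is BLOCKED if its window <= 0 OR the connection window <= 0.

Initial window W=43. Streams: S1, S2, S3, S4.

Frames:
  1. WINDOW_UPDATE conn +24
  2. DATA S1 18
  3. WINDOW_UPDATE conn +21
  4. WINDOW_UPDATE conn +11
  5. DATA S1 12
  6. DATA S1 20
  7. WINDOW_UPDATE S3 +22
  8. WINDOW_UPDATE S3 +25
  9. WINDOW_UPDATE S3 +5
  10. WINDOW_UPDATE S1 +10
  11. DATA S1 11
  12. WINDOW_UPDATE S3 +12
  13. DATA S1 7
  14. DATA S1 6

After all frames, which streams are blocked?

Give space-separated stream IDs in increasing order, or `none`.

Op 1: conn=67 S1=43 S2=43 S3=43 S4=43 blocked=[]
Op 2: conn=49 S1=25 S2=43 S3=43 S4=43 blocked=[]
Op 3: conn=70 S1=25 S2=43 S3=43 S4=43 blocked=[]
Op 4: conn=81 S1=25 S2=43 S3=43 S4=43 blocked=[]
Op 5: conn=69 S1=13 S2=43 S3=43 S4=43 blocked=[]
Op 6: conn=49 S1=-7 S2=43 S3=43 S4=43 blocked=[1]
Op 7: conn=49 S1=-7 S2=43 S3=65 S4=43 blocked=[1]
Op 8: conn=49 S1=-7 S2=43 S3=90 S4=43 blocked=[1]
Op 9: conn=49 S1=-7 S2=43 S3=95 S4=43 blocked=[1]
Op 10: conn=49 S1=3 S2=43 S3=95 S4=43 blocked=[]
Op 11: conn=38 S1=-8 S2=43 S3=95 S4=43 blocked=[1]
Op 12: conn=38 S1=-8 S2=43 S3=107 S4=43 blocked=[1]
Op 13: conn=31 S1=-15 S2=43 S3=107 S4=43 blocked=[1]
Op 14: conn=25 S1=-21 S2=43 S3=107 S4=43 blocked=[1]

Answer: S1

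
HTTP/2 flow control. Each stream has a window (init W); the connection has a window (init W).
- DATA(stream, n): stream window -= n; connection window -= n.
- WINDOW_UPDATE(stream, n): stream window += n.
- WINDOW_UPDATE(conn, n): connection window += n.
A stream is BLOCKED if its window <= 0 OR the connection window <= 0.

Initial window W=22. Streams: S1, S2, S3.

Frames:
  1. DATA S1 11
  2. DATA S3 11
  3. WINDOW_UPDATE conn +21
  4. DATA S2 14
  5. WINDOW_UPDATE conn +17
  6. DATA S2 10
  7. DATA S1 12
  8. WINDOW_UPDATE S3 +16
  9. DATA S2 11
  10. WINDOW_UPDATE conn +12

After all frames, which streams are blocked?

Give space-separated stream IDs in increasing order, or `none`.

Answer: S1 S2

Derivation:
Op 1: conn=11 S1=11 S2=22 S3=22 blocked=[]
Op 2: conn=0 S1=11 S2=22 S3=11 blocked=[1, 2, 3]
Op 3: conn=21 S1=11 S2=22 S3=11 blocked=[]
Op 4: conn=7 S1=11 S2=8 S3=11 blocked=[]
Op 5: conn=24 S1=11 S2=8 S3=11 blocked=[]
Op 6: conn=14 S1=11 S2=-2 S3=11 blocked=[2]
Op 7: conn=2 S1=-1 S2=-2 S3=11 blocked=[1, 2]
Op 8: conn=2 S1=-1 S2=-2 S3=27 blocked=[1, 2]
Op 9: conn=-9 S1=-1 S2=-13 S3=27 blocked=[1, 2, 3]
Op 10: conn=3 S1=-1 S2=-13 S3=27 blocked=[1, 2]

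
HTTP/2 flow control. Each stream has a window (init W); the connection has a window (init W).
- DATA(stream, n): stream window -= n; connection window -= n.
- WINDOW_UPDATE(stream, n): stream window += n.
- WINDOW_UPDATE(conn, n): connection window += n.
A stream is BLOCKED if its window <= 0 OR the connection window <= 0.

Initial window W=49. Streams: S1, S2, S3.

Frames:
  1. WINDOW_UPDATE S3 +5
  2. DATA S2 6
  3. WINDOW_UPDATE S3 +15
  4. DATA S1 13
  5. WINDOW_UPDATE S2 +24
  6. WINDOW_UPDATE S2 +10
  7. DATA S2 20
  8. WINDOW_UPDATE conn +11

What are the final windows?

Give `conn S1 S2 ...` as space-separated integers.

Answer: 21 36 57 69

Derivation:
Op 1: conn=49 S1=49 S2=49 S3=54 blocked=[]
Op 2: conn=43 S1=49 S2=43 S3=54 blocked=[]
Op 3: conn=43 S1=49 S2=43 S3=69 blocked=[]
Op 4: conn=30 S1=36 S2=43 S3=69 blocked=[]
Op 5: conn=30 S1=36 S2=67 S3=69 blocked=[]
Op 6: conn=30 S1=36 S2=77 S3=69 blocked=[]
Op 7: conn=10 S1=36 S2=57 S3=69 blocked=[]
Op 8: conn=21 S1=36 S2=57 S3=69 blocked=[]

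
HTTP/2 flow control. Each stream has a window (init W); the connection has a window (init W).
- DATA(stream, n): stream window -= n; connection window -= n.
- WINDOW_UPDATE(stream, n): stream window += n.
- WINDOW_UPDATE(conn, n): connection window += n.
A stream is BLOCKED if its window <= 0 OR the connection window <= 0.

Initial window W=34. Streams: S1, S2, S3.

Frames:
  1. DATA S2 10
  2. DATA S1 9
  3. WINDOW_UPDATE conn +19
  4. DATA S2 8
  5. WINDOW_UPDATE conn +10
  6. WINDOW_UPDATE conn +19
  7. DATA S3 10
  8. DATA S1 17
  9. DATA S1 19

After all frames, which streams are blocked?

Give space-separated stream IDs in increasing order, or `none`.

Answer: S1

Derivation:
Op 1: conn=24 S1=34 S2=24 S3=34 blocked=[]
Op 2: conn=15 S1=25 S2=24 S3=34 blocked=[]
Op 3: conn=34 S1=25 S2=24 S3=34 blocked=[]
Op 4: conn=26 S1=25 S2=16 S3=34 blocked=[]
Op 5: conn=36 S1=25 S2=16 S3=34 blocked=[]
Op 6: conn=55 S1=25 S2=16 S3=34 blocked=[]
Op 7: conn=45 S1=25 S2=16 S3=24 blocked=[]
Op 8: conn=28 S1=8 S2=16 S3=24 blocked=[]
Op 9: conn=9 S1=-11 S2=16 S3=24 blocked=[1]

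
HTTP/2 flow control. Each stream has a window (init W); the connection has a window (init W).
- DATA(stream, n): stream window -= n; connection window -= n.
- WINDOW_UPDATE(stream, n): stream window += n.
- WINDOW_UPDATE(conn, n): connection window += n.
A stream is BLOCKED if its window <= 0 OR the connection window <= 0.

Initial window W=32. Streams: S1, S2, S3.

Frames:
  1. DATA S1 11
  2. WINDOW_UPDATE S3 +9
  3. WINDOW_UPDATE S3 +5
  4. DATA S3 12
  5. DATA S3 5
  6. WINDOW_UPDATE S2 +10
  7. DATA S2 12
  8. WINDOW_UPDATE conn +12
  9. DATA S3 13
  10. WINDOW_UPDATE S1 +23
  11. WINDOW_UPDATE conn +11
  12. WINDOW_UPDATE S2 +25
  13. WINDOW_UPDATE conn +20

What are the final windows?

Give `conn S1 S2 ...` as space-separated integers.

Answer: 22 44 55 16

Derivation:
Op 1: conn=21 S1=21 S2=32 S3=32 blocked=[]
Op 2: conn=21 S1=21 S2=32 S3=41 blocked=[]
Op 3: conn=21 S1=21 S2=32 S3=46 blocked=[]
Op 4: conn=9 S1=21 S2=32 S3=34 blocked=[]
Op 5: conn=4 S1=21 S2=32 S3=29 blocked=[]
Op 6: conn=4 S1=21 S2=42 S3=29 blocked=[]
Op 7: conn=-8 S1=21 S2=30 S3=29 blocked=[1, 2, 3]
Op 8: conn=4 S1=21 S2=30 S3=29 blocked=[]
Op 9: conn=-9 S1=21 S2=30 S3=16 blocked=[1, 2, 3]
Op 10: conn=-9 S1=44 S2=30 S3=16 blocked=[1, 2, 3]
Op 11: conn=2 S1=44 S2=30 S3=16 blocked=[]
Op 12: conn=2 S1=44 S2=55 S3=16 blocked=[]
Op 13: conn=22 S1=44 S2=55 S3=16 blocked=[]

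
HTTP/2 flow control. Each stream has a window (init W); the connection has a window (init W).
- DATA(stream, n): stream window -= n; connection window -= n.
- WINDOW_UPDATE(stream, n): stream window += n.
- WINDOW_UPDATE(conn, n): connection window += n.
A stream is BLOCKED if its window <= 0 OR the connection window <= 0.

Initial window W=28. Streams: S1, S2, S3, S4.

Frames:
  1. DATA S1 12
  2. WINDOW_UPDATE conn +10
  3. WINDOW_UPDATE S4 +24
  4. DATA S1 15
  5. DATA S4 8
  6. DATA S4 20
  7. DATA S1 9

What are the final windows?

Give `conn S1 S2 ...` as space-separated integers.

Answer: -26 -8 28 28 24

Derivation:
Op 1: conn=16 S1=16 S2=28 S3=28 S4=28 blocked=[]
Op 2: conn=26 S1=16 S2=28 S3=28 S4=28 blocked=[]
Op 3: conn=26 S1=16 S2=28 S3=28 S4=52 blocked=[]
Op 4: conn=11 S1=1 S2=28 S3=28 S4=52 blocked=[]
Op 5: conn=3 S1=1 S2=28 S3=28 S4=44 blocked=[]
Op 6: conn=-17 S1=1 S2=28 S3=28 S4=24 blocked=[1, 2, 3, 4]
Op 7: conn=-26 S1=-8 S2=28 S3=28 S4=24 blocked=[1, 2, 3, 4]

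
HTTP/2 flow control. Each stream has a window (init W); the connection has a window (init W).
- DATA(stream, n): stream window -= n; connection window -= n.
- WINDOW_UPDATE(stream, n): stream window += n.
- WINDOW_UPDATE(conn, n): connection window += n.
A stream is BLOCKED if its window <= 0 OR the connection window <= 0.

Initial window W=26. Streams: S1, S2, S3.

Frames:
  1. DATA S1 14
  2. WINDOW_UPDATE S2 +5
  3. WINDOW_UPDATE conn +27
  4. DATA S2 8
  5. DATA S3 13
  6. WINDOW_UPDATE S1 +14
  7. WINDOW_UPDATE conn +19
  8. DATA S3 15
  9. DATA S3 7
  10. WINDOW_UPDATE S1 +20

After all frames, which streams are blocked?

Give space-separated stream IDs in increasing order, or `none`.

Answer: S3

Derivation:
Op 1: conn=12 S1=12 S2=26 S3=26 blocked=[]
Op 2: conn=12 S1=12 S2=31 S3=26 blocked=[]
Op 3: conn=39 S1=12 S2=31 S3=26 blocked=[]
Op 4: conn=31 S1=12 S2=23 S3=26 blocked=[]
Op 5: conn=18 S1=12 S2=23 S3=13 blocked=[]
Op 6: conn=18 S1=26 S2=23 S3=13 blocked=[]
Op 7: conn=37 S1=26 S2=23 S3=13 blocked=[]
Op 8: conn=22 S1=26 S2=23 S3=-2 blocked=[3]
Op 9: conn=15 S1=26 S2=23 S3=-9 blocked=[3]
Op 10: conn=15 S1=46 S2=23 S3=-9 blocked=[3]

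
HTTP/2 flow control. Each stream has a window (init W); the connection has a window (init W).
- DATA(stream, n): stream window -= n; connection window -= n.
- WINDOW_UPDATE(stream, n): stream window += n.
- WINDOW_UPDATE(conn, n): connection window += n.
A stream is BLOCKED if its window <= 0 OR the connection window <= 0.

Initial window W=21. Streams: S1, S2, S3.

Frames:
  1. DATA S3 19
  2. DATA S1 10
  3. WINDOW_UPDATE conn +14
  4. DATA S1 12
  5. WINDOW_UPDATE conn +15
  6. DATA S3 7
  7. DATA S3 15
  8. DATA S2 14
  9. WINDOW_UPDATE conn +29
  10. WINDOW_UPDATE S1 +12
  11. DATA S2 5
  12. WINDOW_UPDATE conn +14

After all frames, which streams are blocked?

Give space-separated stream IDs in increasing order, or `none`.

Op 1: conn=2 S1=21 S2=21 S3=2 blocked=[]
Op 2: conn=-8 S1=11 S2=21 S3=2 blocked=[1, 2, 3]
Op 3: conn=6 S1=11 S2=21 S3=2 blocked=[]
Op 4: conn=-6 S1=-1 S2=21 S3=2 blocked=[1, 2, 3]
Op 5: conn=9 S1=-1 S2=21 S3=2 blocked=[1]
Op 6: conn=2 S1=-1 S2=21 S3=-5 blocked=[1, 3]
Op 7: conn=-13 S1=-1 S2=21 S3=-20 blocked=[1, 2, 3]
Op 8: conn=-27 S1=-1 S2=7 S3=-20 blocked=[1, 2, 3]
Op 9: conn=2 S1=-1 S2=7 S3=-20 blocked=[1, 3]
Op 10: conn=2 S1=11 S2=7 S3=-20 blocked=[3]
Op 11: conn=-3 S1=11 S2=2 S3=-20 blocked=[1, 2, 3]
Op 12: conn=11 S1=11 S2=2 S3=-20 blocked=[3]

Answer: S3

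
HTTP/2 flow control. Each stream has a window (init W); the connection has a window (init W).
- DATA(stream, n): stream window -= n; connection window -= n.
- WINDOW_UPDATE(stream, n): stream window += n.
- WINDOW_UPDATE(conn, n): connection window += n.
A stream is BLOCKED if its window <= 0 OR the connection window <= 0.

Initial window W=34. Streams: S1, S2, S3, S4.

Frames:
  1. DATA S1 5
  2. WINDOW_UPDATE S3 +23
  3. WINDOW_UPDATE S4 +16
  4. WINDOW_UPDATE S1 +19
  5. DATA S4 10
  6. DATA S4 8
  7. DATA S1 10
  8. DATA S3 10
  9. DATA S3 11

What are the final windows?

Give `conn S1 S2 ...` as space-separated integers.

Answer: -20 38 34 36 32

Derivation:
Op 1: conn=29 S1=29 S2=34 S3=34 S4=34 blocked=[]
Op 2: conn=29 S1=29 S2=34 S3=57 S4=34 blocked=[]
Op 3: conn=29 S1=29 S2=34 S3=57 S4=50 blocked=[]
Op 4: conn=29 S1=48 S2=34 S3=57 S4=50 blocked=[]
Op 5: conn=19 S1=48 S2=34 S3=57 S4=40 blocked=[]
Op 6: conn=11 S1=48 S2=34 S3=57 S4=32 blocked=[]
Op 7: conn=1 S1=38 S2=34 S3=57 S4=32 blocked=[]
Op 8: conn=-9 S1=38 S2=34 S3=47 S4=32 blocked=[1, 2, 3, 4]
Op 9: conn=-20 S1=38 S2=34 S3=36 S4=32 blocked=[1, 2, 3, 4]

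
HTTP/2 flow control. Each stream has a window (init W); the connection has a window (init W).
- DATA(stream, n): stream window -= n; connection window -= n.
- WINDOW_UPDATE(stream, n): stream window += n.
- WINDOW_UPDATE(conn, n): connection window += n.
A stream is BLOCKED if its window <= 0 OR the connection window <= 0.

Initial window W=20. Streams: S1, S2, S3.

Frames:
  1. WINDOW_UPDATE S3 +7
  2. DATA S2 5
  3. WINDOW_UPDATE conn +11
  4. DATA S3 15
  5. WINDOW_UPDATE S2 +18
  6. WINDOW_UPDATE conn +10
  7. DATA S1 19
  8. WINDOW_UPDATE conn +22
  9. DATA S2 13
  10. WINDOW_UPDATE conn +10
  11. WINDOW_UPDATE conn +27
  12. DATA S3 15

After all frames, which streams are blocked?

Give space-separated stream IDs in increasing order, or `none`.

Op 1: conn=20 S1=20 S2=20 S3=27 blocked=[]
Op 2: conn=15 S1=20 S2=15 S3=27 blocked=[]
Op 3: conn=26 S1=20 S2=15 S3=27 blocked=[]
Op 4: conn=11 S1=20 S2=15 S3=12 blocked=[]
Op 5: conn=11 S1=20 S2=33 S3=12 blocked=[]
Op 6: conn=21 S1=20 S2=33 S3=12 blocked=[]
Op 7: conn=2 S1=1 S2=33 S3=12 blocked=[]
Op 8: conn=24 S1=1 S2=33 S3=12 blocked=[]
Op 9: conn=11 S1=1 S2=20 S3=12 blocked=[]
Op 10: conn=21 S1=1 S2=20 S3=12 blocked=[]
Op 11: conn=48 S1=1 S2=20 S3=12 blocked=[]
Op 12: conn=33 S1=1 S2=20 S3=-3 blocked=[3]

Answer: S3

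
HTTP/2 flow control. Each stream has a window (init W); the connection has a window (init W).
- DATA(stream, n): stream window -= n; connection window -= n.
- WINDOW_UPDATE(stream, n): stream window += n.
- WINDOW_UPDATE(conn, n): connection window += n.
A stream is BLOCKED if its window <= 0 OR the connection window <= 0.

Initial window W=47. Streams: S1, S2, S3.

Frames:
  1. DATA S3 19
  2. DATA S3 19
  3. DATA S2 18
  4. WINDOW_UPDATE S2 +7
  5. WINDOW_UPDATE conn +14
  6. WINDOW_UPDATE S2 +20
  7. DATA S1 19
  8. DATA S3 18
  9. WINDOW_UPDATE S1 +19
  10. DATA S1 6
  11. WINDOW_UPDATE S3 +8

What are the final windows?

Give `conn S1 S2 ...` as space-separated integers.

Answer: -38 41 56 -1

Derivation:
Op 1: conn=28 S1=47 S2=47 S3=28 blocked=[]
Op 2: conn=9 S1=47 S2=47 S3=9 blocked=[]
Op 3: conn=-9 S1=47 S2=29 S3=9 blocked=[1, 2, 3]
Op 4: conn=-9 S1=47 S2=36 S3=9 blocked=[1, 2, 3]
Op 5: conn=5 S1=47 S2=36 S3=9 blocked=[]
Op 6: conn=5 S1=47 S2=56 S3=9 blocked=[]
Op 7: conn=-14 S1=28 S2=56 S3=9 blocked=[1, 2, 3]
Op 8: conn=-32 S1=28 S2=56 S3=-9 blocked=[1, 2, 3]
Op 9: conn=-32 S1=47 S2=56 S3=-9 blocked=[1, 2, 3]
Op 10: conn=-38 S1=41 S2=56 S3=-9 blocked=[1, 2, 3]
Op 11: conn=-38 S1=41 S2=56 S3=-1 blocked=[1, 2, 3]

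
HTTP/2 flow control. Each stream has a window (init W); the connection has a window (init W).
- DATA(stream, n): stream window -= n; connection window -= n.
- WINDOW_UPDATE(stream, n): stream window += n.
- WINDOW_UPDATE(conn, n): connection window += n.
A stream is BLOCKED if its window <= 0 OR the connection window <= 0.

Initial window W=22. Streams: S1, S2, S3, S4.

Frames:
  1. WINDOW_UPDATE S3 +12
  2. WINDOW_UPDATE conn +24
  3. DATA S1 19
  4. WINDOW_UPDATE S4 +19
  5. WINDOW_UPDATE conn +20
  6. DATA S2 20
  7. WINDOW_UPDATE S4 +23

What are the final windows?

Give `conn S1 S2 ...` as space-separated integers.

Op 1: conn=22 S1=22 S2=22 S3=34 S4=22 blocked=[]
Op 2: conn=46 S1=22 S2=22 S3=34 S4=22 blocked=[]
Op 3: conn=27 S1=3 S2=22 S3=34 S4=22 blocked=[]
Op 4: conn=27 S1=3 S2=22 S3=34 S4=41 blocked=[]
Op 5: conn=47 S1=3 S2=22 S3=34 S4=41 blocked=[]
Op 6: conn=27 S1=3 S2=2 S3=34 S4=41 blocked=[]
Op 7: conn=27 S1=3 S2=2 S3=34 S4=64 blocked=[]

Answer: 27 3 2 34 64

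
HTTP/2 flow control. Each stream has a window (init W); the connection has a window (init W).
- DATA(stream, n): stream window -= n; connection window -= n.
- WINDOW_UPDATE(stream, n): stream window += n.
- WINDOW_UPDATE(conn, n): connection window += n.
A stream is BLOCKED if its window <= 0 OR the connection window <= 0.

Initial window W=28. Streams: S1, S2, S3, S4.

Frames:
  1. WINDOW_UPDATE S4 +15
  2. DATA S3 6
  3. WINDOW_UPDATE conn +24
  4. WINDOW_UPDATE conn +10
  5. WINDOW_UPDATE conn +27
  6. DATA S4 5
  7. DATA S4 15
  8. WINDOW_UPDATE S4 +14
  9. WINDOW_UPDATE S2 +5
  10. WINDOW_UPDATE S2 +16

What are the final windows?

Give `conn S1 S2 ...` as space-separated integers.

Op 1: conn=28 S1=28 S2=28 S3=28 S4=43 blocked=[]
Op 2: conn=22 S1=28 S2=28 S3=22 S4=43 blocked=[]
Op 3: conn=46 S1=28 S2=28 S3=22 S4=43 blocked=[]
Op 4: conn=56 S1=28 S2=28 S3=22 S4=43 blocked=[]
Op 5: conn=83 S1=28 S2=28 S3=22 S4=43 blocked=[]
Op 6: conn=78 S1=28 S2=28 S3=22 S4=38 blocked=[]
Op 7: conn=63 S1=28 S2=28 S3=22 S4=23 blocked=[]
Op 8: conn=63 S1=28 S2=28 S3=22 S4=37 blocked=[]
Op 9: conn=63 S1=28 S2=33 S3=22 S4=37 blocked=[]
Op 10: conn=63 S1=28 S2=49 S3=22 S4=37 blocked=[]

Answer: 63 28 49 22 37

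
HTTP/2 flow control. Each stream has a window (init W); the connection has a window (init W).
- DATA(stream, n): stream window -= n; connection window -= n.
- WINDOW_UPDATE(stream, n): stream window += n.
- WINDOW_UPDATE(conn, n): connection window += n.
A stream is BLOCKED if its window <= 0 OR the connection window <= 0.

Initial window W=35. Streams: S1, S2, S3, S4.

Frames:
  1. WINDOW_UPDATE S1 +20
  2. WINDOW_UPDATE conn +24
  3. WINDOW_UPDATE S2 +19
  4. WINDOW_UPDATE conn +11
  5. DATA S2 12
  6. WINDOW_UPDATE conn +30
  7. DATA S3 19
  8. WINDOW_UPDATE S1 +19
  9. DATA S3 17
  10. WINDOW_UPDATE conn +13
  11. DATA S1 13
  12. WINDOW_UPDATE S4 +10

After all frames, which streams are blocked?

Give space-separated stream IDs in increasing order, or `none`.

Answer: S3

Derivation:
Op 1: conn=35 S1=55 S2=35 S3=35 S4=35 blocked=[]
Op 2: conn=59 S1=55 S2=35 S3=35 S4=35 blocked=[]
Op 3: conn=59 S1=55 S2=54 S3=35 S4=35 blocked=[]
Op 4: conn=70 S1=55 S2=54 S3=35 S4=35 blocked=[]
Op 5: conn=58 S1=55 S2=42 S3=35 S4=35 blocked=[]
Op 6: conn=88 S1=55 S2=42 S3=35 S4=35 blocked=[]
Op 7: conn=69 S1=55 S2=42 S3=16 S4=35 blocked=[]
Op 8: conn=69 S1=74 S2=42 S3=16 S4=35 blocked=[]
Op 9: conn=52 S1=74 S2=42 S3=-1 S4=35 blocked=[3]
Op 10: conn=65 S1=74 S2=42 S3=-1 S4=35 blocked=[3]
Op 11: conn=52 S1=61 S2=42 S3=-1 S4=35 blocked=[3]
Op 12: conn=52 S1=61 S2=42 S3=-1 S4=45 blocked=[3]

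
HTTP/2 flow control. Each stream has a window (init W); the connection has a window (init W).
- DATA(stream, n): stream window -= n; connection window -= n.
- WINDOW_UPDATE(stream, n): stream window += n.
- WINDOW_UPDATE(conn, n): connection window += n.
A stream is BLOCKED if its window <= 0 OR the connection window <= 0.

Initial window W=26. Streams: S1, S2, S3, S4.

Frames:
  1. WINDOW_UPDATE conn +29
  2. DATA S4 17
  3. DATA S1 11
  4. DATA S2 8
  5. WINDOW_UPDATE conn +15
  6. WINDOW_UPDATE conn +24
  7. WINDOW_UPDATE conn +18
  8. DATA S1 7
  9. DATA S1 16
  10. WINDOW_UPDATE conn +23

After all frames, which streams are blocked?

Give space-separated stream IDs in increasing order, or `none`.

Answer: S1

Derivation:
Op 1: conn=55 S1=26 S2=26 S3=26 S4=26 blocked=[]
Op 2: conn=38 S1=26 S2=26 S3=26 S4=9 blocked=[]
Op 3: conn=27 S1=15 S2=26 S3=26 S4=9 blocked=[]
Op 4: conn=19 S1=15 S2=18 S3=26 S4=9 blocked=[]
Op 5: conn=34 S1=15 S2=18 S3=26 S4=9 blocked=[]
Op 6: conn=58 S1=15 S2=18 S3=26 S4=9 blocked=[]
Op 7: conn=76 S1=15 S2=18 S3=26 S4=9 blocked=[]
Op 8: conn=69 S1=8 S2=18 S3=26 S4=9 blocked=[]
Op 9: conn=53 S1=-8 S2=18 S3=26 S4=9 blocked=[1]
Op 10: conn=76 S1=-8 S2=18 S3=26 S4=9 blocked=[1]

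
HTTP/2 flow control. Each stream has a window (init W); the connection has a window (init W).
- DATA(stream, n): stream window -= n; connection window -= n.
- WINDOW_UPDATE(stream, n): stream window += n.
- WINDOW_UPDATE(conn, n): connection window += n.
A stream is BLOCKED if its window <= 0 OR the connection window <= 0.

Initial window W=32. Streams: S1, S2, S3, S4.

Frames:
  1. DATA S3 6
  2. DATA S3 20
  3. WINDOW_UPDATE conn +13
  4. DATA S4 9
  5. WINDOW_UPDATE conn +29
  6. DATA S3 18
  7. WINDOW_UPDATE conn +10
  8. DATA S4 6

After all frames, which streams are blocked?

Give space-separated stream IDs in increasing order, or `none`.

Op 1: conn=26 S1=32 S2=32 S3=26 S4=32 blocked=[]
Op 2: conn=6 S1=32 S2=32 S3=6 S4=32 blocked=[]
Op 3: conn=19 S1=32 S2=32 S3=6 S4=32 blocked=[]
Op 4: conn=10 S1=32 S2=32 S3=6 S4=23 blocked=[]
Op 5: conn=39 S1=32 S2=32 S3=6 S4=23 blocked=[]
Op 6: conn=21 S1=32 S2=32 S3=-12 S4=23 blocked=[3]
Op 7: conn=31 S1=32 S2=32 S3=-12 S4=23 blocked=[3]
Op 8: conn=25 S1=32 S2=32 S3=-12 S4=17 blocked=[3]

Answer: S3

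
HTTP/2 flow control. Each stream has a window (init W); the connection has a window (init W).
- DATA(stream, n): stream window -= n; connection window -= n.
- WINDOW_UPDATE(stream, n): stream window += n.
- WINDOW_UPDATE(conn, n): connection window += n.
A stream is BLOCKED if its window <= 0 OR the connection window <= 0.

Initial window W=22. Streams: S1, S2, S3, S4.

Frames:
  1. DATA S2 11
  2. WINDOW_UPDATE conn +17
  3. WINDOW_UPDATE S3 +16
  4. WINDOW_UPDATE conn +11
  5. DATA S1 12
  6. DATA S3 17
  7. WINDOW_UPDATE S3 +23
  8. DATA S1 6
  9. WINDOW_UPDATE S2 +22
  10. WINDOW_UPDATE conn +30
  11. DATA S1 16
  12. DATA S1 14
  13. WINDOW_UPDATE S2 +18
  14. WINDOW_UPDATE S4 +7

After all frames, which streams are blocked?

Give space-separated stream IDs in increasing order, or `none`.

Answer: S1

Derivation:
Op 1: conn=11 S1=22 S2=11 S3=22 S4=22 blocked=[]
Op 2: conn=28 S1=22 S2=11 S3=22 S4=22 blocked=[]
Op 3: conn=28 S1=22 S2=11 S3=38 S4=22 blocked=[]
Op 4: conn=39 S1=22 S2=11 S3=38 S4=22 blocked=[]
Op 5: conn=27 S1=10 S2=11 S3=38 S4=22 blocked=[]
Op 6: conn=10 S1=10 S2=11 S3=21 S4=22 blocked=[]
Op 7: conn=10 S1=10 S2=11 S3=44 S4=22 blocked=[]
Op 8: conn=4 S1=4 S2=11 S3=44 S4=22 blocked=[]
Op 9: conn=4 S1=4 S2=33 S3=44 S4=22 blocked=[]
Op 10: conn=34 S1=4 S2=33 S3=44 S4=22 blocked=[]
Op 11: conn=18 S1=-12 S2=33 S3=44 S4=22 blocked=[1]
Op 12: conn=4 S1=-26 S2=33 S3=44 S4=22 blocked=[1]
Op 13: conn=4 S1=-26 S2=51 S3=44 S4=22 blocked=[1]
Op 14: conn=4 S1=-26 S2=51 S3=44 S4=29 blocked=[1]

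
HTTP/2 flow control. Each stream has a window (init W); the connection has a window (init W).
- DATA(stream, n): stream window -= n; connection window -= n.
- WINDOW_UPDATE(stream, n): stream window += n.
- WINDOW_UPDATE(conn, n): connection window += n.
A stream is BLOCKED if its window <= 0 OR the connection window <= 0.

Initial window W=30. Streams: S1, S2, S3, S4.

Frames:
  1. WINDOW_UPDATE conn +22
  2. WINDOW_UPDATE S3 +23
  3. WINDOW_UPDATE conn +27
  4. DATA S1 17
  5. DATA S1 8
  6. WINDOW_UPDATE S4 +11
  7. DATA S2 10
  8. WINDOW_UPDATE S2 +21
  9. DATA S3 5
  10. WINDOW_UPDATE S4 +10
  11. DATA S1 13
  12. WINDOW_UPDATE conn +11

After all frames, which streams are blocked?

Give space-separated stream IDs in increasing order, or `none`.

Answer: S1

Derivation:
Op 1: conn=52 S1=30 S2=30 S3=30 S4=30 blocked=[]
Op 2: conn=52 S1=30 S2=30 S3=53 S4=30 blocked=[]
Op 3: conn=79 S1=30 S2=30 S3=53 S4=30 blocked=[]
Op 4: conn=62 S1=13 S2=30 S3=53 S4=30 blocked=[]
Op 5: conn=54 S1=5 S2=30 S3=53 S4=30 blocked=[]
Op 6: conn=54 S1=5 S2=30 S3=53 S4=41 blocked=[]
Op 7: conn=44 S1=5 S2=20 S3=53 S4=41 blocked=[]
Op 8: conn=44 S1=5 S2=41 S3=53 S4=41 blocked=[]
Op 9: conn=39 S1=5 S2=41 S3=48 S4=41 blocked=[]
Op 10: conn=39 S1=5 S2=41 S3=48 S4=51 blocked=[]
Op 11: conn=26 S1=-8 S2=41 S3=48 S4=51 blocked=[1]
Op 12: conn=37 S1=-8 S2=41 S3=48 S4=51 blocked=[1]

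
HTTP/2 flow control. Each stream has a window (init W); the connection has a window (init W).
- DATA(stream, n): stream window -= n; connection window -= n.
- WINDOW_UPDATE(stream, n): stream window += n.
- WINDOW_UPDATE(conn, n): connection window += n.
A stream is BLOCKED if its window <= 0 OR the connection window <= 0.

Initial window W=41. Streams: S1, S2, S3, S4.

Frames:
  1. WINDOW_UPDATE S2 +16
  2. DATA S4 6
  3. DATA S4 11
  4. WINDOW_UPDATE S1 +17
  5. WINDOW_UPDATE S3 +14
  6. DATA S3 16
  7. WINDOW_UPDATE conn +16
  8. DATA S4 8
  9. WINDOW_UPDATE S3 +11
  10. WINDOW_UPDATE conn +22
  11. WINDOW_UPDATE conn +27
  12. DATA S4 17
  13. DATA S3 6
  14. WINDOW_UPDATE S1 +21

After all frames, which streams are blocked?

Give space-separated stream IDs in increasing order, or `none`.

Answer: S4

Derivation:
Op 1: conn=41 S1=41 S2=57 S3=41 S4=41 blocked=[]
Op 2: conn=35 S1=41 S2=57 S3=41 S4=35 blocked=[]
Op 3: conn=24 S1=41 S2=57 S3=41 S4=24 blocked=[]
Op 4: conn=24 S1=58 S2=57 S3=41 S4=24 blocked=[]
Op 5: conn=24 S1=58 S2=57 S3=55 S4=24 blocked=[]
Op 6: conn=8 S1=58 S2=57 S3=39 S4=24 blocked=[]
Op 7: conn=24 S1=58 S2=57 S3=39 S4=24 blocked=[]
Op 8: conn=16 S1=58 S2=57 S3=39 S4=16 blocked=[]
Op 9: conn=16 S1=58 S2=57 S3=50 S4=16 blocked=[]
Op 10: conn=38 S1=58 S2=57 S3=50 S4=16 blocked=[]
Op 11: conn=65 S1=58 S2=57 S3=50 S4=16 blocked=[]
Op 12: conn=48 S1=58 S2=57 S3=50 S4=-1 blocked=[4]
Op 13: conn=42 S1=58 S2=57 S3=44 S4=-1 blocked=[4]
Op 14: conn=42 S1=79 S2=57 S3=44 S4=-1 blocked=[4]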